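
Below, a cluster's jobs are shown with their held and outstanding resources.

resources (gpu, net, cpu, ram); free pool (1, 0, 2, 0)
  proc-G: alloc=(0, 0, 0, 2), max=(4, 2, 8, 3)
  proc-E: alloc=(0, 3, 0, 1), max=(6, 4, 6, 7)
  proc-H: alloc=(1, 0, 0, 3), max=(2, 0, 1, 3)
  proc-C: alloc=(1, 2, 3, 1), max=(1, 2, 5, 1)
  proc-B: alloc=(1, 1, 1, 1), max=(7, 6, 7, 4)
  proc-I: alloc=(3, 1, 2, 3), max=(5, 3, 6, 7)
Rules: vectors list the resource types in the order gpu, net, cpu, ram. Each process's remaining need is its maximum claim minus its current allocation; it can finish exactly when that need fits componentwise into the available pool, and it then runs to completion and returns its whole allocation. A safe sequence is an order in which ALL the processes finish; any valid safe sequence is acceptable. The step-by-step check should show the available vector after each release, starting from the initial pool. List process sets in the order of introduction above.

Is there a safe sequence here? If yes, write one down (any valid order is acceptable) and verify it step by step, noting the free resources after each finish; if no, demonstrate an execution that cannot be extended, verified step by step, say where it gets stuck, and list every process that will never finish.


SAFE, for example via the order proc-H, proc-C, proc-I, proc-E, proc-B, proc-G.
Key observation: reading the order forward, proc-H is the first process whose need (1, 0, 1, 0) meets the free pool (1, 0, 2, 0) exactly on a resource it requests.
Walking it through:
  pool = (1, 0, 2, 0)
  proc-H: need (1, 0, 1, 0) fits (1, 0, 2, 0); releases (1, 0, 0, 3), pool now (2, 0, 2, 3)
  proc-C: need (0, 0, 2, 0) fits (2, 0, 2, 3); releases (1, 2, 3, 1), pool now (3, 2, 5, 4)
  proc-I: need (2, 2, 4, 4) fits (3, 2, 5, 4); releases (3, 1, 2, 3), pool now (6, 3, 7, 7)
  proc-E: need (6, 1, 6, 6) fits (6, 3, 7, 7); releases (0, 3, 0, 1), pool now (6, 6, 7, 8)
  proc-B: need (6, 5, 6, 3) fits (6, 6, 7, 8); releases (1, 1, 1, 1), pool now (7, 7, 8, 9)
  proc-G: need (4, 2, 8, 1) fits (7, 7, 8, 9); releases (0, 0, 0, 2), pool now (7, 7, 8, 11)


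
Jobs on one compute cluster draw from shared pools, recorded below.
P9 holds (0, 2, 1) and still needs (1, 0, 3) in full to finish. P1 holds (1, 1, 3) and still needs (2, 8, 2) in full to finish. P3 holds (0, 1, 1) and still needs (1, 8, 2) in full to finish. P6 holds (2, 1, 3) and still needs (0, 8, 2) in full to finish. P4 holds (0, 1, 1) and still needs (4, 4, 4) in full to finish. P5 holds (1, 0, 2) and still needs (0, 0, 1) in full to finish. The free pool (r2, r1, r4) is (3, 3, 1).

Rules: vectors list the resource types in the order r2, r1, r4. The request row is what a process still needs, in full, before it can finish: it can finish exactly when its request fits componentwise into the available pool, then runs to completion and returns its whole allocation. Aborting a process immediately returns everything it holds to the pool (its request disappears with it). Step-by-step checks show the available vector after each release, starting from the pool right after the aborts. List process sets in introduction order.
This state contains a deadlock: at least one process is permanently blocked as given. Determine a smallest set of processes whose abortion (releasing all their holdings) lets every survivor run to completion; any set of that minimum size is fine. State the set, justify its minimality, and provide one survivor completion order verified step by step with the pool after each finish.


Minimum abort set: P1 and P3.
Key observation: P6 was stuck for good until P1 and P3 gave back (1, 2, 4); in the order shown it finishes at step 4.
Minimality, checking each single-abort alternative: P9 alone leaves P1 blocked (short on r1); P1 alone leaves P3 blocked (short on r1); P3 alone leaves P1 blocked (short on r1); P6 alone leaves P1 blocked (short on r1); P4 alone leaves P1 blocked (short on r1); P5 alone leaves P1 blocked (short on r1).
Survivors finish in the order: P5, P9, P4, P6. Walking it through (pool after the aborts first):
  pool = (4, 5, 5)
  run P5 (needs (0, 0, 1), free (4, 5, 5)); after release of (1, 0, 2) the pool is (5, 5, 7)
  run P9 (needs (1, 0, 3), free (5, 5, 7)); after release of (0, 2, 1) the pool is (5, 7, 8)
  run P4 (needs (4, 4, 4), free (5, 7, 8)); after release of (0, 1, 1) the pool is (5, 8, 9)
  run P6 (needs (0, 8, 2), free (5, 8, 9)); after release of (2, 1, 3) the pool is (7, 9, 12)


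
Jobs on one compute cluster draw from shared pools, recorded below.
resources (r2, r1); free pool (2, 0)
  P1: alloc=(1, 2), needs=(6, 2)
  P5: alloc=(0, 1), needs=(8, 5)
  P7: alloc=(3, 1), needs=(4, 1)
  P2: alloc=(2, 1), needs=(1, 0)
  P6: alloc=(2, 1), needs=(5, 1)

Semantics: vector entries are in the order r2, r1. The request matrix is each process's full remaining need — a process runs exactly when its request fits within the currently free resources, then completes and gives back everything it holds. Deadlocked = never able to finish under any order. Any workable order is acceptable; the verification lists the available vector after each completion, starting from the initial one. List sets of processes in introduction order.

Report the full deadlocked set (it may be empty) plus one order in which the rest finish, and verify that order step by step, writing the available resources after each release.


Nothing here is deadlocked.
Key observation: P2 fits the free pool immediately, and its release cascades until everyone finishes.
One completion order for the rest: P2, P7, P1, P6, P5. Verifying each step:
  pool = (2, 0)
  P2 needs (1, 0) <= (2, 0) -> finishes; pool += (2, 1) = (4, 1)
  P7 needs (4, 1) <= (4, 1) -> finishes; pool += (3, 1) = (7, 2)
  P1 needs (6, 2) <= (7, 2) -> finishes; pool += (1, 2) = (8, 4)
  P6 needs (5, 1) <= (8, 4) -> finishes; pool += (2, 1) = (10, 5)
  P5 needs (8, 5) <= (10, 5) -> finishes; pool += (0, 1) = (10, 6)


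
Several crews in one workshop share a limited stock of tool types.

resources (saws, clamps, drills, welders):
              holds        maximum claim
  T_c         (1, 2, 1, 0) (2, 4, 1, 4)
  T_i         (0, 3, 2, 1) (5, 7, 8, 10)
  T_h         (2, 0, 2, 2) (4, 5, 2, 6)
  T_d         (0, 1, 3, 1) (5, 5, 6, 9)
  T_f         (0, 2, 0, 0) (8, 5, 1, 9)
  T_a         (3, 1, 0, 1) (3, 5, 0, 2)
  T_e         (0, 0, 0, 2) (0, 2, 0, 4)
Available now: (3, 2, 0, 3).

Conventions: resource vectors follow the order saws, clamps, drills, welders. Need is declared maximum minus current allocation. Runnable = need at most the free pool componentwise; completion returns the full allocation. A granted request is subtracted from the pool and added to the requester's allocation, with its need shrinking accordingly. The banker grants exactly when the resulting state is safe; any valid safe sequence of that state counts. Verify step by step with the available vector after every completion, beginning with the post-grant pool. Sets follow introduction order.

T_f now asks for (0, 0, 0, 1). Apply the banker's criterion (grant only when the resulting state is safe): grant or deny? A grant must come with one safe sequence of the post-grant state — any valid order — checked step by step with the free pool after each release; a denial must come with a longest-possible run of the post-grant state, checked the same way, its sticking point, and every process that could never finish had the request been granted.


DENY: after the grant no complete ordering would exist.
Key observation: the pool after T_e, T_c, T_a, T_h is (9, 5, 3, 7); every surviving request exceeds it in welders, so progress ends there.
After a pretend grant, a maximal execution: T_e, T_c, T_a, T_h — then nothing else fits. Verifying each step:
  pool = (3, 2, 0, 2)
  T_e needs (0, 2, 0, 2) <= (3, 2, 0, 2) -> finishes; pool += (0, 0, 0, 2) = (3, 2, 0, 4)
  T_c needs (1, 2, 0, 4) <= (3, 2, 0, 4) -> finishes; pool += (1, 2, 1, 0) = (4, 4, 1, 4)
  T_a needs (0, 4, 0, 1) <= (4, 4, 1, 4) -> finishes; pool += (3, 1, 0, 1) = (7, 5, 1, 5)
  T_h needs (2, 5, 0, 4) <= (7, 5, 1, 5) -> finishes; pool += (2, 0, 2, 2) = (9, 5, 3, 7)
  T_i cannot run: need (5, 4, 6, 9) vs free (9, 5, 3, 7) (insufficient drills and welders)
  T_d cannot run: need (5, 4, 3, 8) vs free (9, 5, 3, 7) (insufficient welders)
  T_f cannot run: need (8, 3, 1, 8) vs free (9, 5, 3, 7) (insufficient welders)
Post-grant, the permanently blocked set is T_i, T_d and T_f.


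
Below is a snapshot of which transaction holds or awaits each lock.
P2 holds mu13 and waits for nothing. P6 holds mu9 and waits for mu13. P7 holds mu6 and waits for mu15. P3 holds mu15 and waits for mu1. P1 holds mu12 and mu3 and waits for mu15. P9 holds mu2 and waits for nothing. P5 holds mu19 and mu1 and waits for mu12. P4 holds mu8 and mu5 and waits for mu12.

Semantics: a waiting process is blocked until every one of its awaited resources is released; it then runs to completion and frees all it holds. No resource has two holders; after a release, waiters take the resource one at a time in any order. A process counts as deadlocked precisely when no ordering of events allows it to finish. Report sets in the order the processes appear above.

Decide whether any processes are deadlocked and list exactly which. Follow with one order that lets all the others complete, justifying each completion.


Deadlocked: P7, P3, P1, P5 and P4.
Key observation: the waits loop around P3 -> P5 -> P1 -> P3 with no way out; P7 and P4 wait into the deadlock from upstream.
A valid finishing order for the others: P9, P2, P6.
Walking it through:
  run P9 (it waits on nothing); releases mu2
  run P2 (it waits on nothing); releases mu13
  run P6 (all its waits — mu13 — are resolved); releases mu9


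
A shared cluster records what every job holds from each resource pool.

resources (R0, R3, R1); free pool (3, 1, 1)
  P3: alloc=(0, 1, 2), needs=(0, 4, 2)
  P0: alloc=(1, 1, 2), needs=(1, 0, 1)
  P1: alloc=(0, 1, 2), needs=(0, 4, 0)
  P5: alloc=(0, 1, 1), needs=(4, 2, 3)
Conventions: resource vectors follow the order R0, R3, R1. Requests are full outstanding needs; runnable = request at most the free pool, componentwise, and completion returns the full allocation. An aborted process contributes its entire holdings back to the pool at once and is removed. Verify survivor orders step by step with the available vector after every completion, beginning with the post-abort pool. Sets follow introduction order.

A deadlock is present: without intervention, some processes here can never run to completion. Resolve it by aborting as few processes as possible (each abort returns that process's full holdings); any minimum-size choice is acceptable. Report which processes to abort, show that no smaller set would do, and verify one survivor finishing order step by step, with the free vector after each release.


Minimum abort set: P1.
Key observation: aborting P1 returns (0, 1, 2), and P3 — hopeless before — runs at step 3 with the returned capacity in the pool.
Why nothing smaller works: aborting no one leaves the state deadlocked as given.
Survivors finish in the order: P0, P5, P3. Walking it through (pool after the aborts first):
  pool = (3, 2, 3)
  P0: need (1, 0, 1) fits (3, 2, 3); releases (1, 1, 2), pool now (4, 3, 5)
  P5: need (4, 2, 3) fits (4, 3, 5); releases (0, 1, 1), pool now (4, 4, 6)
  P3: need (0, 4, 2) fits (4, 4, 6); releases (0, 1, 2), pool now (4, 5, 8)


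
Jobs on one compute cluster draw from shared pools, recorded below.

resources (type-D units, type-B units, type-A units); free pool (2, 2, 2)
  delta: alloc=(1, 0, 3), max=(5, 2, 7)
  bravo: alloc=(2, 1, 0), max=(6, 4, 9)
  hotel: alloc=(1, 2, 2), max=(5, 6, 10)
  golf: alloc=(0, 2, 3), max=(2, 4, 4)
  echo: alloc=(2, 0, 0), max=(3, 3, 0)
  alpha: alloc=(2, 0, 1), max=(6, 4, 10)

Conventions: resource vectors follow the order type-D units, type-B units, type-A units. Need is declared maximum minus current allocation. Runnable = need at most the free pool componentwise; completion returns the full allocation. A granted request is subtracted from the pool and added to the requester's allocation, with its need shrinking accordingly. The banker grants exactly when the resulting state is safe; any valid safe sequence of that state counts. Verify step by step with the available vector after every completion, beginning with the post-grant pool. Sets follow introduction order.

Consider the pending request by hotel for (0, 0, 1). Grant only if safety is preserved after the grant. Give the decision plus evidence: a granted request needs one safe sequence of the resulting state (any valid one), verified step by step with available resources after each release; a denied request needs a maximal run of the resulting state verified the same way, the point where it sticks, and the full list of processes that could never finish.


GRANT — the state after the grant stays safe, e.g. via golf, echo, delta, hotel, bravo, alpha.
Key observation: granting shrinks the pool to (2, 2, 1), yet golf still fits and the chain goes through.
Step-by-step check of the post-grant state:
  pool = (2, 2, 1)
  golf needs (2, 2, 1) <= (2, 2, 1) -> finishes; pool += (0, 2, 3) = (2, 4, 4)
  echo needs (1, 3, 0) <= (2, 4, 4) -> finishes; pool += (2, 0, 0) = (4, 4, 4)
  delta needs (4, 2, 4) <= (4, 4, 4) -> finishes; pool += (1, 0, 3) = (5, 4, 7)
  hotel needs (4, 4, 7) <= (5, 4, 7) -> finishes; pool += (1, 2, 3) = (6, 6, 10)
  bravo needs (4, 3, 9) <= (6, 6, 10) -> finishes; pool += (2, 1, 0) = (8, 7, 10)
  alpha needs (4, 4, 9) <= (8, 7, 10) -> finishes; pool += (2, 0, 1) = (10, 7, 11)


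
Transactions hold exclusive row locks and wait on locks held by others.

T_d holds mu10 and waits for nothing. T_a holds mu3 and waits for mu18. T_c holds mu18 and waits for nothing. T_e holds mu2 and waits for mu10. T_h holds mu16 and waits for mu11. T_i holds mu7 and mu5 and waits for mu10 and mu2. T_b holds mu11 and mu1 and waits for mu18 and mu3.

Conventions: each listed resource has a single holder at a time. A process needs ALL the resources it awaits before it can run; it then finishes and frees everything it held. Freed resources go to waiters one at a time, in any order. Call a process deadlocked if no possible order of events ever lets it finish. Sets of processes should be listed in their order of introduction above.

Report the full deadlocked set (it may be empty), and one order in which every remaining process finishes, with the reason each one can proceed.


Nothing here is deadlocked.
Key observation: no waiting chain loops back on itself — every chain ends at a process that waits on nothing, so everyone eventually runs.
The rest can finish in the order T_c, T_d, T_a, T_e, T_b, T_h, T_i.
Verifying each step:
  T_c waits on nothing -> runs at once and releases mu18
  T_d waits on nothing -> runs at once and releases mu10
  run T_a (all its waits — mu18 — are resolved); releases mu3
  run T_e (all its waits — mu10 — are resolved); releases mu2
  run T_b (all its waits — mu18 and mu3 — are resolved); releases mu11 and mu1
  run T_h (all its waits — mu11 — are resolved); releases mu16
  run T_i (all its waits — mu10 and mu2 — are resolved); releases mu7 and mu5


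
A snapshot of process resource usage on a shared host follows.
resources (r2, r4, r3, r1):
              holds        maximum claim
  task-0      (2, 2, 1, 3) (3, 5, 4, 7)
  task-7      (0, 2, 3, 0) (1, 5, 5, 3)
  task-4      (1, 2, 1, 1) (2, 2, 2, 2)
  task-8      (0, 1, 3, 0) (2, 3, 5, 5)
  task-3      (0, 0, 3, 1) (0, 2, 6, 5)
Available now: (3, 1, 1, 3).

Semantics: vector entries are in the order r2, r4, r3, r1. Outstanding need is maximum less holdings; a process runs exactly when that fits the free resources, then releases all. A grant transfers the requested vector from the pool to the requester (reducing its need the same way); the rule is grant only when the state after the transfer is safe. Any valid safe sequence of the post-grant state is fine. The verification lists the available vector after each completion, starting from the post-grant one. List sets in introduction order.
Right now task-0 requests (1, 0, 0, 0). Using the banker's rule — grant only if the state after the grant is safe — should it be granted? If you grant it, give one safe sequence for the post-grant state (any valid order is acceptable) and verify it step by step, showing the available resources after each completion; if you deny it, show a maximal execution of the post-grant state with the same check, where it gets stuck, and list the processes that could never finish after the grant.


GRANT: granting preserves safety; a valid post-grant sequence is task-4, task-7, task-0, task-3, task-8.
Key observation: post-grant, (2, 1, 1, 3) remains, and an order beginning with task-4 completes everyone.
Check on the post-grant state, step by step:
  pool = (2, 1, 1, 3)
  task-4: need (1, 0, 1, 1) fits (2, 1, 1, 3); releases (1, 2, 1, 1), pool now (3, 3, 2, 4)
  task-7: need (1, 3, 2, 3) fits (3, 3, 2, 4); releases (0, 2, 3, 0), pool now (3, 5, 5, 4)
  task-0: need (0, 3, 3, 4) fits (3, 5, 5, 4); releases (3, 2, 1, 3), pool now (6, 7, 6, 7)
  task-3: need (0, 2, 3, 4) fits (6, 7, 6, 7); releases (0, 0, 3, 1), pool now (6, 7, 9, 8)
  task-8: need (2, 2, 2, 5) fits (6, 7, 9, 8); releases (0, 1, 3, 0), pool now (6, 8, 12, 8)


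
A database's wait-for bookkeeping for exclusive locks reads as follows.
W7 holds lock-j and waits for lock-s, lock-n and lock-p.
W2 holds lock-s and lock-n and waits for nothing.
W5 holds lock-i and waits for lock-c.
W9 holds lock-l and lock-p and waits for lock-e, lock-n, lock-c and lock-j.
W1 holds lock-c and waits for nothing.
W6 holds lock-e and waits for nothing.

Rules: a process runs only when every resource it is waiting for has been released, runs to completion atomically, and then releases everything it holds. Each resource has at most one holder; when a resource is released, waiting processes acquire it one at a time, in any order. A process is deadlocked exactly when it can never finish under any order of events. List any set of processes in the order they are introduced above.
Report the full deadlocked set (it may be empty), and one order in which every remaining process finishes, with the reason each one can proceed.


The deadlocked set is W7 and W9.
Key observation: the waits loop around W7 -> W9 -> W7 with no way out; no other process is dragged down with it.
One completion order for the rest: W2, W1, W6, W5.
Verifying each step:
  run W2 (it waits on nothing); releases lock-s and lock-n
  run W1 (it waits on nothing); releases lock-c
  run W6 (it waits on nothing); releases lock-e
  W5 waits on lock-c — all released -> runs and releases lock-i


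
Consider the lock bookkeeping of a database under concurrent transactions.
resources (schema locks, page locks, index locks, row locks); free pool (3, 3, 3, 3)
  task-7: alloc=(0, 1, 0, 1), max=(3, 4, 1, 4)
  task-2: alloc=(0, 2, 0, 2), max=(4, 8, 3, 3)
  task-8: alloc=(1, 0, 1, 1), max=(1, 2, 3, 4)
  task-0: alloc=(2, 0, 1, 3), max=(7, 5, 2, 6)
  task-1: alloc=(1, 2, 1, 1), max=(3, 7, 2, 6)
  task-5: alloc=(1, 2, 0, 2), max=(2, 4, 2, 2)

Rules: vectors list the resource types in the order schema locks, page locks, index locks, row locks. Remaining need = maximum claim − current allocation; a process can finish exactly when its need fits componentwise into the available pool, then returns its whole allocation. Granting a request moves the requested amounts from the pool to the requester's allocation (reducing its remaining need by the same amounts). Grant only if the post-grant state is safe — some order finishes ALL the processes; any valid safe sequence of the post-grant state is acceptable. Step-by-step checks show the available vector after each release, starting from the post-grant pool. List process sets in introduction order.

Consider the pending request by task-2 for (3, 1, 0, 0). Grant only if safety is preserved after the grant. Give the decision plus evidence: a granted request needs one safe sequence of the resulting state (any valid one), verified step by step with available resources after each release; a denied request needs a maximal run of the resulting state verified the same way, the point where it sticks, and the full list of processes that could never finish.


DENY: after the grant no complete ordering would exist.
Key observation: after task-8, task-5 the pool peaks at (2, 4, 4, 6), and each blocked process is short somewhere: task-7 on schema locks; task-2 on page locks; task-0 on schema locks, page locks; task-1 on page locks.
On the post-grant state, task-8, task-5 is a maximal run — nothing extends it. Check, step by step:
  pool = (0, 2, 3, 3)
  run task-8 (needs (0, 2, 2, 3), free (0, 2, 3, 3)); after release of (1, 0, 1, 1) the pool is (1, 2, 4, 4)
  run task-5 (needs (1, 2, 2, 0), free (1, 2, 4, 4)); after release of (1, 2, 0, 2) the pool is (2, 4, 4, 6)
  task-7 cannot run: need (3, 3, 1, 3) vs free (2, 4, 4, 6) (insufficient schema locks)
  task-2 cannot run: need (1, 5, 3, 1) vs free (2, 4, 4, 6) (insufficient page locks)
  task-0 cannot run: need (5, 5, 1, 3) vs free (2, 4, 4, 6) (insufficient schema locks and page locks)
  task-1 cannot run: need (2, 5, 1, 5) vs free (2, 4, 4, 6) (insufficient page locks)
Had the request been granted, task-7, task-2, task-0 and task-1 could never finish.


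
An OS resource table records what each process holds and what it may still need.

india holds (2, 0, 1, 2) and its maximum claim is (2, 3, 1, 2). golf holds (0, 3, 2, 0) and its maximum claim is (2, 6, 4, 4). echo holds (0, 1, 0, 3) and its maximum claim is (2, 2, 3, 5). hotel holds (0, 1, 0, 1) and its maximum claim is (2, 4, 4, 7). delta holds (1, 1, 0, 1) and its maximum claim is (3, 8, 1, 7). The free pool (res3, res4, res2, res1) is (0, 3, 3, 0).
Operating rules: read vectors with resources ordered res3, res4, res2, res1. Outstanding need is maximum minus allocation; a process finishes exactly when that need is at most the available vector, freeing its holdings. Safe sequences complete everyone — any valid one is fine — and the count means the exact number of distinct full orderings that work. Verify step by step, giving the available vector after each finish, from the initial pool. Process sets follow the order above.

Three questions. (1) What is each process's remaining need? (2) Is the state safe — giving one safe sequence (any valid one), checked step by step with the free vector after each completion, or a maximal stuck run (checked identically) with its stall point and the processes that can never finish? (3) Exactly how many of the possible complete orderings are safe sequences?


(1) Outstanding need per process (order res3, res4, res2, res1):
  india: (0, 3, 0, 0)
  golf: (2, 3, 2, 4)
  echo: (2, 1, 3, 2)
  hotel: (2, 3, 4, 6)
  delta: (2, 7, 1, 6)
(2) The state is UNSAFE.
Key observation: no order helps: past india, echo, golf, the free pool tops out at (2, 7, 6, 5), below what each blocked process needs in res1.
A maximal execution: india, echo, golf — then nothing else fits. Step-by-step check:
  pool = (0, 3, 3, 0)
  run india (needs (0, 3, 0, 0), free (0, 3, 3, 0)); after release of (2, 0, 1, 2) the pool is (2, 3, 4, 2)
  run echo (needs (2, 1, 3, 2), free (2, 3, 4, 2)); after release of (0, 1, 0, 3) the pool is (2, 4, 4, 5)
  run golf (needs (2, 3, 2, 4), free (2, 4, 4, 5)); after release of (0, 3, 2, 0) the pool is (2, 7, 6, 5)
  blocked: hotel wants (2, 3, 4, 6), pool (2, 7, 6, 5) — not enough res1
  blocked: delta wants (2, 7, 1, 6), pool (2, 7, 6, 5) — not enough res1
Permanently blocked: hotel and delta.
(3) Exactly 0 of the possible complete orderings are safe sequences.


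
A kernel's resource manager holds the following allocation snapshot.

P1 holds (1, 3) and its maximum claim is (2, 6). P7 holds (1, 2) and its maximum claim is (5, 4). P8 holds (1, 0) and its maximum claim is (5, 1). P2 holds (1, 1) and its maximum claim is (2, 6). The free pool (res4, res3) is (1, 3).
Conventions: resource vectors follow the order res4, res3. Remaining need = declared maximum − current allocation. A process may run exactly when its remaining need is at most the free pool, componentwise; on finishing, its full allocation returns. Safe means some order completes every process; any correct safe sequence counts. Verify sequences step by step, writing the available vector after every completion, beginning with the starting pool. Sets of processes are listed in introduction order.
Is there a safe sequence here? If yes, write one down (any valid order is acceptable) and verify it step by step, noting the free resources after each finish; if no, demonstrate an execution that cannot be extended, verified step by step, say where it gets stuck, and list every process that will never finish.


UNSAFE.
Key observation: once P1, P2 finish, the pool peaks at (3, 7) — and every remaining process still needs more res4 than that.
The run P1, P2 cannot be extended any further. Check, step by step:
  pool = (1, 3)
  P1: need (1, 3) fits (1, 3); releases (1, 3), pool now (2, 6)
  P2: need (1, 5) fits (2, 6); releases (1, 1), pool now (3, 7)
  P7 cannot run: need (4, 2) vs free (3, 7) (insufficient res4)
  P8 cannot run: need (4, 1) vs free (3, 7) (insufficient res4)
Never able to finish: P7 and P8.


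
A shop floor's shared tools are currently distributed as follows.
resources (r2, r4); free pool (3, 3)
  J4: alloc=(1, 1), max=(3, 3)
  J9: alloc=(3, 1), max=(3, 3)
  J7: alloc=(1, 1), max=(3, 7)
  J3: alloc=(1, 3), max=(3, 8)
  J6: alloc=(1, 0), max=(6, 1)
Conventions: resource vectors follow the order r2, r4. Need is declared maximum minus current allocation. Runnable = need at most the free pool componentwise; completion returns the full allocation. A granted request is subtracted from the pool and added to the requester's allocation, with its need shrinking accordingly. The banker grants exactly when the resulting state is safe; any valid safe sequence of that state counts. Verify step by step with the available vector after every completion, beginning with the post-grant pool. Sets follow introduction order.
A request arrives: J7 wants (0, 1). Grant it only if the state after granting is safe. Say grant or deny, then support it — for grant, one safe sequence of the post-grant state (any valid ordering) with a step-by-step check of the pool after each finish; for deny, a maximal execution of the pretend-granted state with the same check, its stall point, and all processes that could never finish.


DENY: after the grant no complete ordering would exist.
Key observation: after J9, J6, J4 complete, (8, 4) is the best the pool ever gets, yet each leftover process wants more r4.
On the post-grant state, J9, J6, J4 is a maximal run — nothing extends it. Walking it through:
  pool = (3, 2)
  run J9 (needs (0, 2), free (3, 2)); after release of (3, 1) the pool is (6, 3)
  run J6 (needs (5, 1), free (6, 3)); after release of (1, 0) the pool is (7, 3)
  run J4 (needs (2, 2), free (7, 3)); after release of (1, 1) the pool is (8, 4)
  J7 cannot run: need (2, 5) vs free (8, 4) (insufficient r4)
  J3 cannot run: need (2, 5) vs free (8, 4) (insufficient r4)
Processes that could never finish after the grant: J7 and J3.


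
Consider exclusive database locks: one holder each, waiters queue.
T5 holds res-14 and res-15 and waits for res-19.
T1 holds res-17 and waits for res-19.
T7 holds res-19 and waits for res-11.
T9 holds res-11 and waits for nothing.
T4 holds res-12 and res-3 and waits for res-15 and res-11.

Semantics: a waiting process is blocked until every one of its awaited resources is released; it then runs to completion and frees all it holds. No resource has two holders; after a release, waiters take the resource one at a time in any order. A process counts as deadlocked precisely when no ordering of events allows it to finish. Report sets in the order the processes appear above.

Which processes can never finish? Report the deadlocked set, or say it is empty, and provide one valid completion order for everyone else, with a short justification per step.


No process is deadlocked.
Key observation: every chain of waits terminates; starting from the processes that wait on nothing, all the rest unlock in turn.
One completion order for the rest: T9, T7, T5, T1, T4.
Check, step by step:
  T9 waits on nothing -> runs at once and releases res-11
  T7: everything it awaited (res-11) is free; runs, freeing res-19
  T5: everything it awaited (res-19) is free; runs, freeing res-14 and res-15
  T1: everything it awaited (res-19) is free; runs, freeing res-17
  T4: everything it awaited (res-15 and res-11) is free; runs, freeing res-12 and res-3


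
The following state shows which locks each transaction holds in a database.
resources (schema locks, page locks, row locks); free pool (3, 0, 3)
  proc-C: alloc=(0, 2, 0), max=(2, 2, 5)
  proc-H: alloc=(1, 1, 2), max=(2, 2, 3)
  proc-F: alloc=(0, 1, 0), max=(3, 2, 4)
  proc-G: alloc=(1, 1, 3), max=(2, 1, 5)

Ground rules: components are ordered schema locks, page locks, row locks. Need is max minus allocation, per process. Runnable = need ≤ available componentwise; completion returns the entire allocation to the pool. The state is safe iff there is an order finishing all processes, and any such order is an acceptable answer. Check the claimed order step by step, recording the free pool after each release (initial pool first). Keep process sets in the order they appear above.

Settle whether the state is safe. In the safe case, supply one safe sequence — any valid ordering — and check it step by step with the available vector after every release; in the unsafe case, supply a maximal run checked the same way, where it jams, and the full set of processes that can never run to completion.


SAFE. One safe sequence: proc-G, proc-F, proc-C, proc-H.
Key observation: the first exact fit in this order is proc-F — it needs (3, 1, 4) with (4, 1, 6) free, meeting a requested resource to the last unit.
Step-by-step check:
  pool = (3, 0, 3)
  run proc-G (needs (1, 0, 2), free (3, 0, 3)); after release of (1, 1, 3) the pool is (4, 1, 6)
  run proc-F (needs (3, 1, 4), free (4, 1, 6)); after release of (0, 1, 0) the pool is (4, 2, 6)
  run proc-C (needs (2, 0, 5), free (4, 2, 6)); after release of (0, 2, 0) the pool is (4, 4, 6)
  run proc-H (needs (1, 1, 1), free (4, 4, 6)); after release of (1, 1, 2) the pool is (5, 5, 8)


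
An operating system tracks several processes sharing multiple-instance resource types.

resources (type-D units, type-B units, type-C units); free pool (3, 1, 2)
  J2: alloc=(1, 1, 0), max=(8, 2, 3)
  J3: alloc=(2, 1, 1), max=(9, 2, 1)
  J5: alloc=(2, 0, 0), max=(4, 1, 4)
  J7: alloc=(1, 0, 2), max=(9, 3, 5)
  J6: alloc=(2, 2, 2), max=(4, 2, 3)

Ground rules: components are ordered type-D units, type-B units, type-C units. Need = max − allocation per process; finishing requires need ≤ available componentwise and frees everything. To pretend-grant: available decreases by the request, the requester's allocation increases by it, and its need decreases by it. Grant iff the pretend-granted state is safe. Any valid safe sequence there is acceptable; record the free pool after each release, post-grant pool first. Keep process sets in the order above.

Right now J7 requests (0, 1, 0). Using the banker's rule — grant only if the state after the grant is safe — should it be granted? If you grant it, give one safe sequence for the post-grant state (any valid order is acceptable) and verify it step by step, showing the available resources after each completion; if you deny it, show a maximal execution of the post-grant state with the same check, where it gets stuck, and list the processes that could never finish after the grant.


GRANT. The post-grant state is safe; one safe sequence: J6, J5, J2, J3, J7.
Key observation: even at the reduced pool (3, 0, 2), J6 fits immediately, so safety survives the grant.
Step-by-step check of the post-grant state:
  pool = (3, 0, 2)
  J6: need (2, 0, 1) fits (3, 0, 2); releases (2, 2, 2), pool now (5, 2, 4)
  J5: need (2, 1, 4) fits (5, 2, 4); releases (2, 0, 0), pool now (7, 2, 4)
  J2: need (7, 1, 3) fits (7, 2, 4); releases (1, 1, 0), pool now (8, 3, 4)
  J3: need (7, 1, 0) fits (8, 3, 4); releases (2, 1, 1), pool now (10, 4, 5)
  J7: need (8, 2, 3) fits (10, 4, 5); releases (1, 1, 2), pool now (11, 5, 7)


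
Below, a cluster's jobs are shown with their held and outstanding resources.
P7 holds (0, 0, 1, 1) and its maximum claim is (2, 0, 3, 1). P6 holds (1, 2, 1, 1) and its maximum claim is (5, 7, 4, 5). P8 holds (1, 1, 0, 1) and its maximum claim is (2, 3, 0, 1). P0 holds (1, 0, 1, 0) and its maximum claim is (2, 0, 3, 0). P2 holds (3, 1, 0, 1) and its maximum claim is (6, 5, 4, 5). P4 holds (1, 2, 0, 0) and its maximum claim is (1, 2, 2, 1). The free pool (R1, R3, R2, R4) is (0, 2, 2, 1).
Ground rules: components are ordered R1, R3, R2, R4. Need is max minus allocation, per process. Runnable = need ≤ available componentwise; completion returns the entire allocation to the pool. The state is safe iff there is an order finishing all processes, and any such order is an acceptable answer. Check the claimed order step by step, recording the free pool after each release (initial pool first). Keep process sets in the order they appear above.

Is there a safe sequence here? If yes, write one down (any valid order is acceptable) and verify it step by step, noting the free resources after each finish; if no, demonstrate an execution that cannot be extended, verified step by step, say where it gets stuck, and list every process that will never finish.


UNSAFE — no complete ordering exists.
Key observation: after P4, P8, P0, P7 complete, (3, 5, 4, 3) is the best the pool ever gets, yet each leftover process wants more R4.
The run P4, P8, P0, P7 cannot be extended any further. Step-by-step check:
  pool = (0, 2, 2, 1)
  run P4 (needs (0, 0, 2, 1), free (0, 2, 2, 1)); after release of (1, 2, 0, 0) the pool is (1, 4, 2, 1)
  run P8 (needs (1, 2, 0, 0), free (1, 4, 2, 1)); after release of (1, 1, 0, 1) the pool is (2, 5, 2, 2)
  run P0 (needs (1, 0, 2, 0), free (2, 5, 2, 2)); after release of (1, 0, 1, 0) the pool is (3, 5, 3, 2)
  run P7 (needs (2, 0, 2, 0), free (3, 5, 3, 2)); after release of (0, 0, 1, 1) the pool is (3, 5, 4, 3)
  P6 still needs (4, 5, 3, 4) but only (3, 5, 4, 3) is free — short on R1 and R4
  P2 still needs (3, 4, 4, 4) but only (3, 5, 4, 3) is free — short on R4
Processes that can never finish: P6 and P2.


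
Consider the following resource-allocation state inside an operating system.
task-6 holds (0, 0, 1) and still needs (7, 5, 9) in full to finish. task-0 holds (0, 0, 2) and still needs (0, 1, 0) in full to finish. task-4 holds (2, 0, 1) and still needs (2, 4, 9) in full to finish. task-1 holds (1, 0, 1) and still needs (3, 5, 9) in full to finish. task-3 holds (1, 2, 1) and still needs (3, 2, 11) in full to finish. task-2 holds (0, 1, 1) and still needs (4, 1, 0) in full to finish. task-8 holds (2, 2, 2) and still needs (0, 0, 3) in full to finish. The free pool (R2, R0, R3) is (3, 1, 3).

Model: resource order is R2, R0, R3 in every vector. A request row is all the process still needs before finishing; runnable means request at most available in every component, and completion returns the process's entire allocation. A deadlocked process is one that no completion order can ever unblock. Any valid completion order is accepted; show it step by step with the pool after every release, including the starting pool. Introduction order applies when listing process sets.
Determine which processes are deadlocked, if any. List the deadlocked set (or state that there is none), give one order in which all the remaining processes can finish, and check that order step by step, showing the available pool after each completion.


Deadlocked: task-6, task-4, task-1 and task-3.
Key observation: R3 is the bottleneck — with task-0, task-8, task-2 done the pool holds (5, 4, 8), short of every remaining need.
The rest can finish in the order task-0, task-8, task-2. Step-by-step check:
  pool = (3, 1, 3)
  task-0 needs (0, 1, 0) <= (3, 1, 3) -> finishes; pool += (0, 0, 2) = (3, 1, 5)
  task-8 needs (0, 0, 3) <= (3, 1, 5) -> finishes; pool += (2, 2, 2) = (5, 3, 7)
  task-2 needs (4, 1, 0) <= (5, 3, 7) -> finishes; pool += (0, 1, 1) = (5, 4, 8)
The blocked processes can never fit:
  blocked: task-6 wants (7, 5, 9), pool (5, 4, 8) — not enough R2, R0 and R3
  blocked: task-4 wants (2, 4, 9), pool (5, 4, 8) — not enough R3
  blocked: task-1 wants (3, 5, 9), pool (5, 4, 8) — not enough R0 and R3
  blocked: task-3 wants (3, 2, 11), pool (5, 4, 8) — not enough R3


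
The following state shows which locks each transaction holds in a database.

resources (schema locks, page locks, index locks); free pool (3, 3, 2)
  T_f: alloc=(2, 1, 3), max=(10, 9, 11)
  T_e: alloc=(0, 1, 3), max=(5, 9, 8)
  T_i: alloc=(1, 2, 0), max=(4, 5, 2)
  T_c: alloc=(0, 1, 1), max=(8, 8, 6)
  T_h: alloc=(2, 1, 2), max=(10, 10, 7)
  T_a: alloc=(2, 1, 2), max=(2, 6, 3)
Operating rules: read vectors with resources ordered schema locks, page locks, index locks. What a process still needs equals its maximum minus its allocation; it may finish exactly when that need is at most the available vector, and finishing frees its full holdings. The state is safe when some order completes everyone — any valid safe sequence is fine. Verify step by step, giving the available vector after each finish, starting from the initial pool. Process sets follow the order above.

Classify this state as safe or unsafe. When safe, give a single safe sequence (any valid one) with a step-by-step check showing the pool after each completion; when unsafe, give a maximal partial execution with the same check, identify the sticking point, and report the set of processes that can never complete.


The state is UNSAFE.
Key observation: T_i, T_a can finish, but then (6, 6, 4) is all there is, and the blocked group's page locks demands exceed it.
Going as far as possible: T_i, T_a; after that, nothing fits. Verifying each step:
  pool = (3, 3, 2)
  T_i needs (3, 3, 2) <= (3, 3, 2) -> finishes; pool += (1, 2, 0) = (4, 5, 2)
  T_a needs (0, 5, 1) <= (4, 5, 2) -> finishes; pool += (2, 1, 2) = (6, 6, 4)
  blocked: T_f wants (8, 8, 8), pool (6, 6, 4) — not enough schema locks, page locks and index locks
  blocked: T_e wants (5, 8, 5), pool (6, 6, 4) — not enough page locks and index locks
  blocked: T_c wants (8, 7, 5), pool (6, 6, 4) — not enough schema locks, page locks and index locks
  blocked: T_h wants (8, 9, 5), pool (6, 6, 4) — not enough schema locks, page locks and index locks
Permanently blocked: T_f, T_e, T_c and T_h.


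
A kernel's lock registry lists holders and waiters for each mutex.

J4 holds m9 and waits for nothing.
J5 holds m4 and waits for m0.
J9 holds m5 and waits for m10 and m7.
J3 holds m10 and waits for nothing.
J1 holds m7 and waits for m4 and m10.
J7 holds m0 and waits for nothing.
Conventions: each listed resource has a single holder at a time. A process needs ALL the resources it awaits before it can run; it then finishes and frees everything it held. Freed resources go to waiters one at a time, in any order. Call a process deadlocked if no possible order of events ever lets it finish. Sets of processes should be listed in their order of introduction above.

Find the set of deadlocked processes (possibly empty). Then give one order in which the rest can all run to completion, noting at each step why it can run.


Nothing here is deadlocked.
Key observation: no waiting chain loops back on itself — every chain ends at a process that waits on nothing, so everyone eventually runs.
The rest can finish in the order J3, J7, J4, J5, J1, J9.
Check, step by step:
  J3 waits on nothing -> runs at once and releases m10
  J7 waits on nothing -> runs at once and releases m0
  J4 waits on nothing -> runs at once and releases m9
  J5: everything it awaited (m0) is free; runs, freeing m4
  J1: everything it awaited (m4 and m10) is free; runs, freeing m7
  J9: everything it awaited (m10 and m7) is free; runs, freeing m5


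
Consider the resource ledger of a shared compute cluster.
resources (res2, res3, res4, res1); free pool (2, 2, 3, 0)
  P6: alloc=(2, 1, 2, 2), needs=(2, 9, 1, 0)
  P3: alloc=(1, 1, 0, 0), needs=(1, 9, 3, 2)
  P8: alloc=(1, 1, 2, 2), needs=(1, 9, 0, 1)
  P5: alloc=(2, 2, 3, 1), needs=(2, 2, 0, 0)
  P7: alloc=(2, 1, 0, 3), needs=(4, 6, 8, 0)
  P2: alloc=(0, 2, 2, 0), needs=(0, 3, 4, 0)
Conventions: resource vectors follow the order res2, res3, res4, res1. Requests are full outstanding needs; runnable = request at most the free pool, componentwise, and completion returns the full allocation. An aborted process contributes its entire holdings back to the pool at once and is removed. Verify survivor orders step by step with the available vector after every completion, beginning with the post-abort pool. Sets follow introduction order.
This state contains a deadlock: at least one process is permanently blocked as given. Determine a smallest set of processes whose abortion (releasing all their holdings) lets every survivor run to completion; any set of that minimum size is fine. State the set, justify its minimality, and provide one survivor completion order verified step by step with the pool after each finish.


The answer: abort P6 and P3.
Key observation: P8 was stuck for good until P6 and P3 gave back (3, 2, 2, 2); in the order shown it finishes at step 4.
Minimality, checking each single-abort alternative: P6 alone leaves P3 blocked (short on res3); P3 alone leaves P6 blocked (short on res3); P8 alone leaves P6 blocked (short on res3); P5 alone leaves P6 blocked (short on res3); P7 alone leaves P6 blocked (short on res3); P2 alone leaves P6 blocked (short on res3).
Survivors finish in the order: P5, P7, P2, P8. Walking it through (pool after the aborts first):
  pool = (5, 4, 5, 2)
  run P5 (needs (2, 2, 0, 0), free (5, 4, 5, 2)); after release of (2, 2, 3, 1) the pool is (7, 6, 8, 3)
  run P7 (needs (4, 6, 8, 0), free (7, 6, 8, 3)); after release of (2, 1, 0, 3) the pool is (9, 7, 8, 6)
  run P2 (needs (0, 3, 4, 0), free (9, 7, 8, 6)); after release of (0, 2, 2, 0) the pool is (9, 9, 10, 6)
  run P8 (needs (1, 9, 0, 1), free (9, 9, 10, 6)); after release of (1, 1, 2, 2) the pool is (10, 10, 12, 8)
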